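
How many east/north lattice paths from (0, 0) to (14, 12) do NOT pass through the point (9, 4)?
Number of paths = 8737495

Total paths from (0, 0) to (14, 12): C(26, 14) = 9657700. Paths through (9, 4): (paths (0, 0) → (9, 4)) × (paths (9, 4) → (14, 12)) = C(13, 9) · C(13, 5) = 715 · 1287 = 920205. Avoidance count = 9657700 − 920205 = 8737495.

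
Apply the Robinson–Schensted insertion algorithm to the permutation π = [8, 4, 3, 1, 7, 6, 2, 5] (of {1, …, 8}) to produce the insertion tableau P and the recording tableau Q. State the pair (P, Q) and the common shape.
P = [1, 2, 5] / [3, 6] / [4, 7] / [8];  Q = [1, 5, 8] / [2, 6] / [3, 7] / [4];  common shape = (3, 2, 2, 1)

Row-insert the values π_1, π_2, … into P one at a time, bumping the leftmost entry strictly greater than the inserted value down to the next row. The recording tableau Q records, in position (i, j), the step at which that cell was added to P.
  Insert 8 (step 1): P = [8];  Q = [1]
  Insert 4 (step 2): P = [4] / [8];  Q = [1] / [2]
  Insert 3 (step 3): P = [3] / [4] / [8];  Q = [1] / [2] / [3]
  Insert 1 (step 4): P = [1] / [3] / [4] / [8];  Q = [1] / [2] / [3] / [4]
  Insert 7 (step 5): P = [1, 7] / [3] / [4] / [8];  Q = [1, 5] / [2] / [3] / [4]
  Insert 6 (step 6): P = [1, 6] / [3, 7] / [4] / [8];  Q = [1, 5] / [2, 6] / [3] / [4]
  Insert 2 (step 7): P = [1, 2] / [3, 6] / [4, 7] / [8];  Q = [1, 5] / [2, 6] / [3, 7] / [4]
  Insert 5 (step 8): P = [1, 2, 5] / [3, 6] / [4, 7] / [8];  Q = [1, 5, 8] / [2, 6] / [3, 7] / [4]
Final shape: (3, 2, 2, 1).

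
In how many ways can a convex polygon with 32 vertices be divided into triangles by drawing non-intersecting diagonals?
C_30 = 3814986502092304

These polygon triangulations are counted by the Catalan number C_n = (1/(n + 1)) · C(2n, n). For n = 30: C_30 = (1/31) · C(60, 30) = 118264581564861424/31 = 3814986502092304.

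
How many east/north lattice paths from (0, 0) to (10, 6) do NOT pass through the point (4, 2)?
Number of paths = 4858

Total paths from (0, 0) to (10, 6): C(16, 10) = 8008. Paths through (4, 2): (paths (0, 0) → (4, 2)) × (paths (4, 2) → (10, 6)) = C(6, 4) · C(10, 6) = 15 · 210 = 3150. Avoidance count = 8008 − 3150 = 4858.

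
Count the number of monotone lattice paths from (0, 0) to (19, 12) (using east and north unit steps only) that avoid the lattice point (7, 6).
Number of paths = 109264701

Total paths from (0, 0) to (19, 12): C(31, 19) = 141120525. Paths through (7, 6): (paths (0, 0) → (7, 6)) × (paths (7, 6) → (19, 12)) = C(13, 7) · C(18, 12) = 1716 · 18564 = 31855824. Avoidance count = 141120525 − 31855824 = 109264701.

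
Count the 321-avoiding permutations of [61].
C_61 = 6182127958584855650487080847216336

These 321-avoiding permutations are counted by the Catalan number C_n = (1/(n + 1)) · C(2n, n). For n = 61: C_61 = (1/62) · C(122, 61) = 383291933432261050330199012527412832/62 = 6182127958584855650487080847216336.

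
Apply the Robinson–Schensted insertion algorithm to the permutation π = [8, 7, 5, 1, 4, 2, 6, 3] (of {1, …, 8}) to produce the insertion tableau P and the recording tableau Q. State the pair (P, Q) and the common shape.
P = [1, 2, 3] / [4, 6] / [5] / [7] / [8];  Q = [1, 5, 7] / [2, 8] / [3] / [4] / [6];  common shape = (3, 2, 1, 1, 1)

Row-insert the values π_1, π_2, … into P one at a time, bumping the leftmost entry strictly greater than the inserted value down to the next row. The recording tableau Q records, in position (i, j), the step at which that cell was added to P.
  Insert 8 (step 1): P = [8];  Q = [1]
  Insert 7 (step 2): P = [7] / [8];  Q = [1] / [2]
  Insert 5 (step 3): P = [5] / [7] / [8];  Q = [1] / [2] / [3]
  Insert 1 (step 4): P = [1] / [5] / [7] / [8];  Q = [1] / [2] / [3] / [4]
  Insert 4 (step 5): P = [1, 4] / [5] / [7] / [8];  Q = [1, 5] / [2] / [3] / [4]
  Insert 2 (step 6): P = [1, 2] / [4] / [5] / [7] / [8];  Q = [1, 5] / [2] / [3] / [4] / [6]
  Insert 6 (step 7): P = [1, 2, 6] / [4] / [5] / [7] / [8];  Q = [1, 5, 7] / [2] / [3] / [4] / [6]
  Insert 3 (step 8): P = [1, 2, 3] / [4, 6] / [5] / [7] / [8];  Q = [1, 5, 7] / [2, 8] / [3] / [4] / [6]
Final shape: (3, 2, 1, 1, 1).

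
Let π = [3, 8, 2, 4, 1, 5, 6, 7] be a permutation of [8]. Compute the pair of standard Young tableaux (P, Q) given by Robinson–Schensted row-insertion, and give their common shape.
P = [1, 4, 5, 6, 7] / [2, 8] / [3];  Q = [1, 2, 6, 7, 8] / [3, 4] / [5];  common shape = (5, 2, 1)

Row-insert the values π_1, π_2, … into P one at a time, bumping the leftmost entry strictly greater than the inserted value down to the next row. The recording tableau Q records, in position (i, j), the step at which that cell was added to P.
  Insert 3 (step 1): P = [3];  Q = [1]
  Insert 8 (step 2): P = [3, 8];  Q = [1, 2]
  Insert 2 (step 3): P = [2, 8] / [3];  Q = [1, 2] / [3]
  Insert 4 (step 4): P = [2, 4] / [3, 8];  Q = [1, 2] / [3, 4]
  Insert 1 (step 5): P = [1, 4] / [2, 8] / [3];  Q = [1, 2] / [3, 4] / [5]
  Insert 5 (step 6): P = [1, 4, 5] / [2, 8] / [3];  Q = [1, 2, 6] / [3, 4] / [5]
  Insert 6 (step 7): P = [1, 4, 5, 6] / [2, 8] / [3];  Q = [1, 2, 6, 7] / [3, 4] / [5]
  Insert 7 (step 8): P = [1, 4, 5, 6, 7] / [2, 8] / [3];  Q = [1, 2, 6, 7, 8] / [3, 4] / [5]
Final shape: (5, 2, 1).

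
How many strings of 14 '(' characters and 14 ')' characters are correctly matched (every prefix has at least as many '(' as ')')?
C_14 = 2674440

These balanced parentheses are counted by the Catalan number C_n = (1/(n + 1)) · C(2n, n). For n = 14: C_14 = (1/15) · C(28, 14) = 40116600/15 = 2674440.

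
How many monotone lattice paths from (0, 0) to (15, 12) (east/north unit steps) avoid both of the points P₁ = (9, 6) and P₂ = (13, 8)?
Number of paths = 10833015

Inclusion–exclusion. Total paths: C(27, 15) = 17383860. Through P₁: C(15, 9)·C(12, 6) = 4624620. Through P₂: C(21, 13)·C(6, 2) = 3052350. Since P₁ is strictly southwest of P₂, a monotone path through both must visit P₁ then P₂; paths through both = C(15, 9)·C(6, 4)·C(6, 2) = 1126125. Avoid both = 17383860 − 4624620 − 3052350 + 1126125 = 10833015.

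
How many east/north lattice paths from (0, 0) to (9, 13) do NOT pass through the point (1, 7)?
Number of paths = 473396

Total paths from (0, 0) to (9, 13): C(22, 9) = 497420. Paths through (1, 7): (paths (0, 0) → (1, 7)) × (paths (1, 7) → (9, 13)) = C(8, 1) · C(14, 8) = 8 · 3003 = 24024. Avoidance count = 497420 − 24024 = 473396.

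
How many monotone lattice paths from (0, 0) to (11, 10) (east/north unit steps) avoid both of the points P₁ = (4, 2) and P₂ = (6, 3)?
Number of paths = 225303

Inclusion–exclusion. Total paths: C(21, 11) = 352716. Through P₁: C(6, 4)·C(15, 7) = 96525. Through P₂: C(9, 6)·C(12, 5) = 66528. Since P₁ is strictly southwest of P₂, a monotone path through both must visit P₁ then P₂; paths through both = C(6, 4)·C(3, 2)·C(12, 5) = 35640. Avoid both = 352716 − 96525 − 66528 + 35640 = 225303.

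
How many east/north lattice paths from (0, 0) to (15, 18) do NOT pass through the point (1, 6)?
Number of paths = 969554420

Total paths from (0, 0) to (15, 18): C(33, 15) = 1037158320. Paths through (1, 6): (paths (0, 0) → (1, 6)) × (paths (1, 6) → (15, 18)) = C(7, 1) · C(26, 14) = 7 · 9657700 = 67603900. Avoidance count = 1037158320 − 67603900 = 969554420.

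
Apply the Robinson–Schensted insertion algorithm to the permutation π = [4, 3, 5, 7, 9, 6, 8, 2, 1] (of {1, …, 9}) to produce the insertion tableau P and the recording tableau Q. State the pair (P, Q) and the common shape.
P = [1, 5, 6, 8] / [2, 7, 9] / [3] / [4];  Q = [1, 3, 4, 5] / [2, 6, 7] / [8] / [9];  common shape = (4, 3, 1, 1)

Row-insert the values π_1, π_2, … into P one at a time, bumping the leftmost entry strictly greater than the inserted value down to the next row. The recording tableau Q records, in position (i, j), the step at which that cell was added to P.
  Insert 4 (step 1): P = [4];  Q = [1]
  Insert 3 (step 2): P = [3] / [4];  Q = [1] / [2]
  Insert 5 (step 3): P = [3, 5] / [4];  Q = [1, 3] / [2]
  Insert 7 (step 4): P = [3, 5, 7] / [4];  Q = [1, 3, 4] / [2]
  Insert 9 (step 5): P = [3, 5, 7, 9] / [4];  Q = [1, 3, 4, 5] / [2]
  Insert 6 (step 6): P = [3, 5, 6, 9] / [4, 7];  Q = [1, 3, 4, 5] / [2, 6]
  Insert 8 (step 7): P = [3, 5, 6, 8] / [4, 7, 9];  Q = [1, 3, 4, 5] / [2, 6, 7]
  Insert 2 (step 8): P = [2, 5, 6, 8] / [3, 7, 9] / [4];  Q = [1, 3, 4, 5] / [2, 6, 7] / [8]
  Insert 1 (step 9): P = [1, 5, 6, 8] / [2, 7, 9] / [3] / [4];  Q = [1, 3, 4, 5] / [2, 6, 7] / [8] / [9]
Final shape: (4, 3, 1, 1).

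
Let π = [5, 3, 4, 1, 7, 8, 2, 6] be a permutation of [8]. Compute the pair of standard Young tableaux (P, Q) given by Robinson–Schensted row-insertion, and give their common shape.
P = [1, 2, 6, 8] / [3, 4, 7] / [5];  Q = [1, 3, 5, 6] / [2, 7, 8] / [4];  common shape = (4, 3, 1)

Row-insert the values π_1, π_2, … into P one at a time, bumping the leftmost entry strictly greater than the inserted value down to the next row. The recording tableau Q records, in position (i, j), the step at which that cell was added to P.
  Insert 5 (step 1): P = [5];  Q = [1]
  Insert 3 (step 2): P = [3] / [5];  Q = [1] / [2]
  Insert 4 (step 3): P = [3, 4] / [5];  Q = [1, 3] / [2]
  Insert 1 (step 4): P = [1, 4] / [3] / [5];  Q = [1, 3] / [2] / [4]
  Insert 7 (step 5): P = [1, 4, 7] / [3] / [5];  Q = [1, 3, 5] / [2] / [4]
  Insert 8 (step 6): P = [1, 4, 7, 8] / [3] / [5];  Q = [1, 3, 5, 6] / [2] / [4]
  Insert 2 (step 7): P = [1, 2, 7, 8] / [3, 4] / [5];  Q = [1, 3, 5, 6] / [2, 7] / [4]
  Insert 6 (step 8): P = [1, 2, 6, 8] / [3, 4, 7] / [5];  Q = [1, 3, 5, 6] / [2, 7, 8] / [4]
Final shape: (4, 3, 1).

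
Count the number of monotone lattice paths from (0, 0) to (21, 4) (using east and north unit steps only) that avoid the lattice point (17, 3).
Number of paths = 6950

Total paths from (0, 0) to (21, 4): C(25, 21) = 12650. Paths through (17, 3): (paths (0, 0) → (17, 3)) × (paths (17, 3) → (21, 4)) = C(20, 17) · C(5, 4) = 1140 · 5 = 5700. Avoidance count = 12650 − 5700 = 6950.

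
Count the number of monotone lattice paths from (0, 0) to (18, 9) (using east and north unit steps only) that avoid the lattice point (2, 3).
Number of paths = 3940695

Total paths from (0, 0) to (18, 9): C(27, 18) = 4686825. Paths through (2, 3): (paths (0, 0) → (2, 3)) × (paths (2, 3) → (18, 9)) = C(5, 2) · C(22, 16) = 10 · 74613 = 746130. Avoidance count = 4686825 − 746130 = 3940695.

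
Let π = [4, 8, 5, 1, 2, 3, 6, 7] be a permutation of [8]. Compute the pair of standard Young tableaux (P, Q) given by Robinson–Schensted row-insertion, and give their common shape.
P = [1, 2, 3, 6, 7] / [4, 5] / [8];  Q = [1, 2, 6, 7, 8] / [3, 5] / [4];  common shape = (5, 2, 1)

Row-insert the values π_1, π_2, … into P one at a time, bumping the leftmost entry strictly greater than the inserted value down to the next row. The recording tableau Q records, in position (i, j), the step at which that cell was added to P.
  Insert 4 (step 1): P = [4];  Q = [1]
  Insert 8 (step 2): P = [4, 8];  Q = [1, 2]
  Insert 5 (step 3): P = [4, 5] / [8];  Q = [1, 2] / [3]
  Insert 1 (step 4): P = [1, 5] / [4] / [8];  Q = [1, 2] / [3] / [4]
  Insert 2 (step 5): P = [1, 2] / [4, 5] / [8];  Q = [1, 2] / [3, 5] / [4]
  Insert 3 (step 6): P = [1, 2, 3] / [4, 5] / [8];  Q = [1, 2, 6] / [3, 5] / [4]
  Insert 6 (step 7): P = [1, 2, 3, 6] / [4, 5] / [8];  Q = [1, 2, 6, 7] / [3, 5] / [4]
  Insert 7 (step 8): P = [1, 2, 3, 6, 7] / [4, 5] / [8];  Q = [1, 2, 6, 7, 8] / [3, 5] / [4]
Final shape: (5, 2, 1).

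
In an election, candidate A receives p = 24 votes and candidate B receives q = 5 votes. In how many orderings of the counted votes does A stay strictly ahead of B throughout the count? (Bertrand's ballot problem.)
Strict-lead orderings = 77805

Total orderings of the 29 votes with 24 for A: C(29, 24) = 118755. By the Bertrand ballot formula (Cycle Lemma / reflection principle), the number of orderings in which A is strictly ahead of B throughout is (p − q)/(p + q) · C(p + q, p) = (24 − 5)/(24 + 5) · 118755 = 77805.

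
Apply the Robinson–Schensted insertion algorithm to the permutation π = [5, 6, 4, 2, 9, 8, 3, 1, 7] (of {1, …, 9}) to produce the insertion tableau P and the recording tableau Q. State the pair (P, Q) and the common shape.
P = [1, 3, 7] / [2, 6, 8] / [4, 9] / [5];  Q = [1, 2, 5] / [3, 6, 9] / [4, 7] / [8];  common shape = (3, 3, 2, 1)

Row-insert the values π_1, π_2, … into P one at a time, bumping the leftmost entry strictly greater than the inserted value down to the next row. The recording tableau Q records, in position (i, j), the step at which that cell was added to P.
  Insert 5 (step 1): P = [5];  Q = [1]
  Insert 6 (step 2): P = [5, 6];  Q = [1, 2]
  Insert 4 (step 3): P = [4, 6] / [5];  Q = [1, 2] / [3]
  Insert 2 (step 4): P = [2, 6] / [4] / [5];  Q = [1, 2] / [3] / [4]
  Insert 9 (step 5): P = [2, 6, 9] / [4] / [5];  Q = [1, 2, 5] / [3] / [4]
  Insert 8 (step 6): P = [2, 6, 8] / [4, 9] / [5];  Q = [1, 2, 5] / [3, 6] / [4]
  Insert 3 (step 7): P = [2, 3, 8] / [4, 6] / [5, 9];  Q = [1, 2, 5] / [3, 6] / [4, 7]
  Insert 1 (step 8): P = [1, 3, 8] / [2, 6] / [4, 9] / [5];  Q = [1, 2, 5] / [3, 6] / [4, 7] / [8]
  Insert 7 (step 9): P = [1, 3, 7] / [2, 6, 8] / [4, 9] / [5];  Q = [1, 2, 5] / [3, 6, 9] / [4, 7] / [8]
Final shape: (3, 3, 2, 1).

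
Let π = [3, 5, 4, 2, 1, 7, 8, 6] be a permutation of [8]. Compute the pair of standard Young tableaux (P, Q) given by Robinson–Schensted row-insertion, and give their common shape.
P = [1, 4, 6, 8] / [2, 7] / [3] / [5];  Q = [1, 2, 6, 7] / [3, 8] / [4] / [5];  common shape = (4, 2, 1, 1)

Row-insert the values π_1, π_2, … into P one at a time, bumping the leftmost entry strictly greater than the inserted value down to the next row. The recording tableau Q records, in position (i, j), the step at which that cell was added to P.
  Insert 3 (step 1): P = [3];  Q = [1]
  Insert 5 (step 2): P = [3, 5];  Q = [1, 2]
  Insert 4 (step 3): P = [3, 4] / [5];  Q = [1, 2] / [3]
  Insert 2 (step 4): P = [2, 4] / [3] / [5];  Q = [1, 2] / [3] / [4]
  Insert 1 (step 5): P = [1, 4] / [2] / [3] / [5];  Q = [1, 2] / [3] / [4] / [5]
  Insert 7 (step 6): P = [1, 4, 7] / [2] / [3] / [5];  Q = [1, 2, 6] / [3] / [4] / [5]
  Insert 8 (step 7): P = [1, 4, 7, 8] / [2] / [3] / [5];  Q = [1, 2, 6, 7] / [3] / [4] / [5]
  Insert 6 (step 8): P = [1, 4, 6, 8] / [2, 7] / [3] / [5];  Q = [1, 2, 6, 7] / [3, 8] / [4] / [5]
Final shape: (4, 2, 1, 1).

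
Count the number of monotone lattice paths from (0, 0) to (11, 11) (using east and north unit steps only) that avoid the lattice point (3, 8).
Number of paths = 678207

Total paths from (0, 0) to (11, 11): C(22, 11) = 705432. Paths through (3, 8): (paths (0, 0) → (3, 8)) × (paths (3, 8) → (11, 11)) = C(11, 3) · C(11, 8) = 165 · 165 = 27225. Avoidance count = 705432 − 27225 = 678207.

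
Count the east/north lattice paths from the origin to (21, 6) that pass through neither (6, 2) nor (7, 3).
Number of paths = 143962

Inclusion–exclusion. Total paths: C(27, 21) = 296010. Through P₁: C(8, 6)·C(19, 15) = 108528. Through P₂: C(10, 7)·C(17, 14) = 81600. Since P₁ is strictly southwest of P₂, a monotone path through both must visit P₁ then P₂; paths through both = C(8, 6)·C(2, 1)·C(17, 14) = 38080. Avoid both = 296010 − 108528 − 81600 + 38080 = 143962.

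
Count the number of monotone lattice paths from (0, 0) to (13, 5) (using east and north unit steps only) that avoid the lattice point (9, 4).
Number of paths = 4993

Total paths from (0, 0) to (13, 5): C(18, 13) = 8568. Paths through (9, 4): (paths (0, 0) → (9, 4)) × (paths (9, 4) → (13, 5)) = C(13, 9) · C(5, 4) = 715 · 5 = 3575. Avoidance count = 8568 − 3575 = 4993.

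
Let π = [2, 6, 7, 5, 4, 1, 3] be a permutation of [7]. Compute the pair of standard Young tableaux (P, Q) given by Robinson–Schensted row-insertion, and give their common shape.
P = [1, 3, 7] / [2, 4] / [5] / [6];  Q = [1, 2, 3] / [4, 7] / [5] / [6];  common shape = (3, 2, 1, 1)

Row-insert the values π_1, π_2, … into P one at a time, bumping the leftmost entry strictly greater than the inserted value down to the next row. The recording tableau Q records, in position (i, j), the step at which that cell was added to P.
  Insert 2 (step 1): P = [2];  Q = [1]
  Insert 6 (step 2): P = [2, 6];  Q = [1, 2]
  Insert 7 (step 3): P = [2, 6, 7];  Q = [1, 2, 3]
  Insert 5 (step 4): P = [2, 5, 7] / [6];  Q = [1, 2, 3] / [4]
  Insert 4 (step 5): P = [2, 4, 7] / [5] / [6];  Q = [1, 2, 3] / [4] / [5]
  Insert 1 (step 6): P = [1, 4, 7] / [2] / [5] / [6];  Q = [1, 2, 3] / [4] / [5] / [6]
  Insert 3 (step 7): P = [1, 3, 7] / [2, 4] / [5] / [6];  Q = [1, 2, 3] / [4, 7] / [5] / [6]
Final shape: (3, 2, 1, 1).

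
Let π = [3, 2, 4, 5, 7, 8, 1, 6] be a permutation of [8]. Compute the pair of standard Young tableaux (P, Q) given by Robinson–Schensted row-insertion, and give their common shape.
P = [1, 4, 5, 6, 8] / [2, 7] / [3];  Q = [1, 3, 4, 5, 6] / [2, 8] / [7];  common shape = (5, 2, 1)

Row-insert the values π_1, π_2, … into P one at a time, bumping the leftmost entry strictly greater than the inserted value down to the next row. The recording tableau Q records, in position (i, j), the step at which that cell was added to P.
  Insert 3 (step 1): P = [3];  Q = [1]
  Insert 2 (step 2): P = [2] / [3];  Q = [1] / [2]
  Insert 4 (step 3): P = [2, 4] / [3];  Q = [1, 3] / [2]
  Insert 5 (step 4): P = [2, 4, 5] / [3];  Q = [1, 3, 4] / [2]
  Insert 7 (step 5): P = [2, 4, 5, 7] / [3];  Q = [1, 3, 4, 5] / [2]
  Insert 8 (step 6): P = [2, 4, 5, 7, 8] / [3];  Q = [1, 3, 4, 5, 6] / [2]
  Insert 1 (step 7): P = [1, 4, 5, 7, 8] / [2] / [3];  Q = [1, 3, 4, 5, 6] / [2] / [7]
  Insert 6 (step 8): P = [1, 4, 5, 6, 8] / [2, 7] / [3];  Q = [1, 3, 4, 5, 6] / [2, 8] / [7]
Final shape: (5, 2, 1).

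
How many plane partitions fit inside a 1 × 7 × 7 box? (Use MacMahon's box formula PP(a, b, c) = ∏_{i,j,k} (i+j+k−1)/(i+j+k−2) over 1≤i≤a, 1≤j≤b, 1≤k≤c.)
PP(1, 7, 7) = 3432

Evaluate the triple product over i = 1..1, j = 1..7, k = 1..7. The factors are (2/1) · (3/2) · (4/3) · (5/4) · (6/5) · (7/6) · (8/7) · (3/2) · … (49 factors total). The numerators and denominators telescope so the product is an integer; carrying out the multiplication exactly gives PP(1, 7, 7) = 3432.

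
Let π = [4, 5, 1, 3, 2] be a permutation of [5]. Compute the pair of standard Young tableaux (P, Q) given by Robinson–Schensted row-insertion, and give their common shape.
P = [1, 2] / [3, 5] / [4];  Q = [1, 2] / [3, 4] / [5];  common shape = (2, 2, 1)

Row-insert the values π_1, π_2, … into P one at a time, bumping the leftmost entry strictly greater than the inserted value down to the next row. The recording tableau Q records, in position (i, j), the step at which that cell was added to P.
  Insert 4 (step 1): P = [4];  Q = [1]
  Insert 5 (step 2): P = [4, 5];  Q = [1, 2]
  Insert 1 (step 3): P = [1, 5] / [4];  Q = [1, 2] / [3]
  Insert 3 (step 4): P = [1, 3] / [4, 5];  Q = [1, 2] / [3, 4]
  Insert 2 (step 5): P = [1, 2] / [3, 5] / [4];  Q = [1, 2] / [3, 4] / [5]
Final shape: (2, 2, 1).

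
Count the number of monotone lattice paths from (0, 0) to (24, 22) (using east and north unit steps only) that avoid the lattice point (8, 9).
Number of paths = 6240599340300

Total paths from (0, 0) to (24, 22): C(46, 24) = 7890371113950. Paths through (8, 9): (paths (0, 0) → (8, 9)) × (paths (8, 9) → (24, 22)) = C(17, 8) · C(29, 16) = 24310 · 67863915 = 1649771773650. Avoidance count = 7890371113950 − 1649771773650 = 6240599340300.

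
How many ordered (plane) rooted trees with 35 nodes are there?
C_34 = 812944042149730764

These ordered rooted trees are counted by the Catalan number C_n = (1/(n + 1)) · C(2n, n). For n = 34: C_34 = (1/35) · C(68, 34) = 28453041475240576740/35 = 812944042149730764.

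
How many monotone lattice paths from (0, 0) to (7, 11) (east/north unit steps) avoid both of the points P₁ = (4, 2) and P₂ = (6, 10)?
Number of paths = 13858

Inclusion–exclusion. Total paths: C(18, 7) = 31824. Through P₁: C(6, 4)·C(12, 3) = 3300. Through P₂: C(16, 6)·C(2, 1) = 16016. Since P₁ is strictly southwest of P₂, a monotone path through both must visit P₁ then P₂; paths through both = C(6, 4)·C(10, 2)·C(2, 1) = 1350. Avoid both = 31824 − 3300 − 16016 + 1350 = 13858.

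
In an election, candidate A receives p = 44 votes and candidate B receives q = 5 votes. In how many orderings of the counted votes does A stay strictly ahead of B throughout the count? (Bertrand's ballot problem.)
Strict-lead orderings = 1517724

Total orderings of the 49 votes with 44 for A: C(49, 44) = 1906884. By the Bertrand ballot formula (Cycle Lemma / reflection principle), the number of orderings in which A is strictly ahead of B throughout is (p − q)/(p + q) · C(p + q, p) = (44 − 5)/(44 + 5) · 1906884 = 1517724.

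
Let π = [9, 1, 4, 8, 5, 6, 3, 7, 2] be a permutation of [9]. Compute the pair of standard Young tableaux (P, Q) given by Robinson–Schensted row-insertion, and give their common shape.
P = [1, 2, 5, 6, 7] / [3] / [4] / [8] / [9];  Q = [1, 3, 4, 6, 8] / [2] / [5] / [7] / [9];  common shape = (5, 1, 1, 1, 1)

Row-insert the values π_1, π_2, … into P one at a time, bumping the leftmost entry strictly greater than the inserted value down to the next row. The recording tableau Q records, in position (i, j), the step at which that cell was added to P.
  Insert 9 (step 1): P = [9];  Q = [1]
  Insert 1 (step 2): P = [1] / [9];  Q = [1] / [2]
  Insert 4 (step 3): P = [1, 4] / [9];  Q = [1, 3] / [2]
  Insert 8 (step 4): P = [1, 4, 8] / [9];  Q = [1, 3, 4] / [2]
  Insert 5 (step 5): P = [1, 4, 5] / [8] / [9];  Q = [1, 3, 4] / [2] / [5]
  Insert 6 (step 6): P = [1, 4, 5, 6] / [8] / [9];  Q = [1, 3, 4, 6] / [2] / [5]
  Insert 3 (step 7): P = [1, 3, 5, 6] / [4] / [8] / [9];  Q = [1, 3, 4, 6] / [2] / [5] / [7]
  Insert 7 (step 8): P = [1, 3, 5, 6, 7] / [4] / [8] / [9];  Q = [1, 3, 4, 6, 8] / [2] / [5] / [7]
  Insert 2 (step 9): P = [1, 2, 5, 6, 7] / [3] / [4] / [8] / [9];  Q = [1, 3, 4, 6, 8] / [2] / [5] / [7] / [9]
Final shape: (5, 1, 1, 1, 1).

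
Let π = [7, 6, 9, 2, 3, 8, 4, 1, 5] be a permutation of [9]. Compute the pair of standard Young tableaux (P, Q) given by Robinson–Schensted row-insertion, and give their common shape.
P = [1, 3, 4, 5] / [2, 8] / [6, 9] / [7];  Q = [1, 3, 6, 9] / [2, 5] / [4, 7] / [8];  common shape = (4, 2, 2, 1)

Row-insert the values π_1, π_2, … into P one at a time, bumping the leftmost entry strictly greater than the inserted value down to the next row. The recording tableau Q records, in position (i, j), the step at which that cell was added to P.
  Insert 7 (step 1): P = [7];  Q = [1]
  Insert 6 (step 2): P = [6] / [7];  Q = [1] / [2]
  Insert 9 (step 3): P = [6, 9] / [7];  Q = [1, 3] / [2]
  Insert 2 (step 4): P = [2, 9] / [6] / [7];  Q = [1, 3] / [2] / [4]
  Insert 3 (step 5): P = [2, 3] / [6, 9] / [7];  Q = [1, 3] / [2, 5] / [4]
  Insert 8 (step 6): P = [2, 3, 8] / [6, 9] / [7];  Q = [1, 3, 6] / [2, 5] / [4]
  Insert 4 (step 7): P = [2, 3, 4] / [6, 8] / [7, 9];  Q = [1, 3, 6] / [2, 5] / [4, 7]
  Insert 1 (step 8): P = [1, 3, 4] / [2, 8] / [6, 9] / [7];  Q = [1, 3, 6] / [2, 5] / [4, 7] / [8]
  Insert 5 (step 9): P = [1, 3, 4, 5] / [2, 8] / [6, 9] / [7];  Q = [1, 3, 6, 9] / [2, 5] / [4, 7] / [8]
Final shape: (4, 2, 2, 1).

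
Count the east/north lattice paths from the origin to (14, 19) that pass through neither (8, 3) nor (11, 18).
Number of paths = 668647455

Inclusion–exclusion. Total paths: C(33, 14) = 818809200. Through P₁: C(11, 8)·C(22, 6) = 12311145. Through P₂: C(29, 11)·C(4, 3) = 138389160. Since P₁ is strictly southwest of P₂, a monotone path through both must visit P₁ then P₂; paths through both = C(11, 8)·C(18, 3)·C(4, 3) = 538560. Avoid both = 818809200 − 12311145 − 138389160 + 538560 = 668647455.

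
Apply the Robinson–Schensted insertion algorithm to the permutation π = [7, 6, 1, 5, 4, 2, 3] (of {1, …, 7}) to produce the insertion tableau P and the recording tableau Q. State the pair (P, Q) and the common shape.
P = [1, 2, 3] / [4] / [5] / [6] / [7];  Q = [1, 4, 7] / [2] / [3] / [5] / [6];  common shape = (3, 1, 1, 1, 1)

Row-insert the values π_1, π_2, … into P one at a time, bumping the leftmost entry strictly greater than the inserted value down to the next row. The recording tableau Q records, in position (i, j), the step at which that cell was added to P.
  Insert 7 (step 1): P = [7];  Q = [1]
  Insert 6 (step 2): P = [6] / [7];  Q = [1] / [2]
  Insert 1 (step 3): P = [1] / [6] / [7];  Q = [1] / [2] / [3]
  Insert 5 (step 4): P = [1, 5] / [6] / [7];  Q = [1, 4] / [2] / [3]
  Insert 4 (step 5): P = [1, 4] / [5] / [6] / [7];  Q = [1, 4] / [2] / [3] / [5]
  Insert 2 (step 6): P = [1, 2] / [4] / [5] / [6] / [7];  Q = [1, 4] / [2] / [3] / [5] / [6]
  Insert 3 (step 7): P = [1, 2, 3] / [4] / [5] / [6] / [7];  Q = [1, 4, 7] / [2] / [3] / [5] / [6]
Final shape: (3, 1, 1, 1, 1).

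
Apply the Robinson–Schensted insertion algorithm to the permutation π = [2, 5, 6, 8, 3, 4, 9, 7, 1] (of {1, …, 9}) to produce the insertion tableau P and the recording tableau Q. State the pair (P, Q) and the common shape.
P = [1, 3, 4, 7, 9] / [2, 6, 8] / [5];  Q = [1, 2, 3, 4, 7] / [5, 6, 8] / [9];  common shape = (5, 3, 1)

Row-insert the values π_1, π_2, … into P one at a time, bumping the leftmost entry strictly greater than the inserted value down to the next row. The recording tableau Q records, in position (i, j), the step at which that cell was added to P.
  Insert 2 (step 1): P = [2];  Q = [1]
  Insert 5 (step 2): P = [2, 5];  Q = [1, 2]
  Insert 6 (step 3): P = [2, 5, 6];  Q = [1, 2, 3]
  Insert 8 (step 4): P = [2, 5, 6, 8];  Q = [1, 2, 3, 4]
  Insert 3 (step 5): P = [2, 3, 6, 8] / [5];  Q = [1, 2, 3, 4] / [5]
  Insert 4 (step 6): P = [2, 3, 4, 8] / [5, 6];  Q = [1, 2, 3, 4] / [5, 6]
  Insert 9 (step 7): P = [2, 3, 4, 8, 9] / [5, 6];  Q = [1, 2, 3, 4, 7] / [5, 6]
  Insert 7 (step 8): P = [2, 3, 4, 7, 9] / [5, 6, 8];  Q = [1, 2, 3, 4, 7] / [5, 6, 8]
  Insert 1 (step 9): P = [1, 3, 4, 7, 9] / [2, 6, 8] / [5];  Q = [1, 2, 3, 4, 7] / [5, 6, 8] / [9]
Final shape: (5, 3, 1).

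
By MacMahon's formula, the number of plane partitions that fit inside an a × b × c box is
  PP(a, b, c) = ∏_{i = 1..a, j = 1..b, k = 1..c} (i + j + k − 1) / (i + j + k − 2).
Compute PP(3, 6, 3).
PP(3, 6, 3) = 41580

Evaluate the triple product over i = 1..3, j = 1..6, k = 1..3. The factors are (2/1) · (3/2) · (4/3) · (3/2) · (4/3) · (5/4) · (4/3) · (5/4) · … (54 factors total). The numerators and denominators telescope so the product is an integer; carrying out the multiplication exactly gives PP(3, 6, 3) = 41580.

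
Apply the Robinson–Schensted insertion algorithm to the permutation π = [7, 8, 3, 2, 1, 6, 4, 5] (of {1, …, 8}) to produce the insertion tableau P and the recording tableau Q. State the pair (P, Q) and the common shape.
P = [1, 4, 5] / [2, 6] / [3, 8] / [7];  Q = [1, 2, 8] / [3, 6] / [4, 7] / [5];  common shape = (3, 2, 2, 1)

Row-insert the values π_1, π_2, … into P one at a time, bumping the leftmost entry strictly greater than the inserted value down to the next row. The recording tableau Q records, in position (i, j), the step at which that cell was added to P.
  Insert 7 (step 1): P = [7];  Q = [1]
  Insert 8 (step 2): P = [7, 8];  Q = [1, 2]
  Insert 3 (step 3): P = [3, 8] / [7];  Q = [1, 2] / [3]
  Insert 2 (step 4): P = [2, 8] / [3] / [7];  Q = [1, 2] / [3] / [4]
  Insert 1 (step 5): P = [1, 8] / [2] / [3] / [7];  Q = [1, 2] / [3] / [4] / [5]
  Insert 6 (step 6): P = [1, 6] / [2, 8] / [3] / [7];  Q = [1, 2] / [3, 6] / [4] / [5]
  Insert 4 (step 7): P = [1, 4] / [2, 6] / [3, 8] / [7];  Q = [1, 2] / [3, 6] / [4, 7] / [5]
  Insert 5 (step 8): P = [1, 4, 5] / [2, 6] / [3, 8] / [7];  Q = [1, 2, 8] / [3, 6] / [4, 7] / [5]
Final shape: (3, 2, 2, 1).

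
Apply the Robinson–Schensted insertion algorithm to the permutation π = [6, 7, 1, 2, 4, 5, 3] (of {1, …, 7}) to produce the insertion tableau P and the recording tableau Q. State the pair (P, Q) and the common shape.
P = [1, 2, 3, 5] / [4, 7] / [6];  Q = [1, 2, 5, 6] / [3, 4] / [7];  common shape = (4, 2, 1)

Row-insert the values π_1, π_2, … into P one at a time, bumping the leftmost entry strictly greater than the inserted value down to the next row. The recording tableau Q records, in position (i, j), the step at which that cell was added to P.
  Insert 6 (step 1): P = [6];  Q = [1]
  Insert 7 (step 2): P = [6, 7];  Q = [1, 2]
  Insert 1 (step 3): P = [1, 7] / [6];  Q = [1, 2] / [3]
  Insert 2 (step 4): P = [1, 2] / [6, 7];  Q = [1, 2] / [3, 4]
  Insert 4 (step 5): P = [1, 2, 4] / [6, 7];  Q = [1, 2, 5] / [3, 4]
  Insert 5 (step 6): P = [1, 2, 4, 5] / [6, 7];  Q = [1, 2, 5, 6] / [3, 4]
  Insert 3 (step 7): P = [1, 2, 3, 5] / [4, 7] / [6];  Q = [1, 2, 5, 6] / [3, 4] / [7]
Final shape: (4, 2, 1).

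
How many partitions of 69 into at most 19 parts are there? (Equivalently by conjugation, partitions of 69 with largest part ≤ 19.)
p(69, parts ≤ 19) = 2510840

Use the recurrence p(n, m) = p(n, m−1) + p(n−m, m): either the largest part is < m (count p(n, m−1)) or the largest part is exactly m (remove one copy of m, count p(n−m, m)). With p(0, ·) = 1 this gives p(69, parts ≤ 19) = 2510840. (By conjugating Young diagrams, this also counts partitions of 69 into at most 19 parts.)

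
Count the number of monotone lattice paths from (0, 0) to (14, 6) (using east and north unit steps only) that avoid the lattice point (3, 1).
Number of paths = 21288

Total paths from (0, 0) to (14, 6): C(20, 14) = 38760. Paths through (3, 1): (paths (0, 0) → (3, 1)) × (paths (3, 1) → (14, 6)) = C(4, 3) · C(16, 11) = 4 · 4368 = 17472. Avoidance count = 38760 − 17472 = 21288.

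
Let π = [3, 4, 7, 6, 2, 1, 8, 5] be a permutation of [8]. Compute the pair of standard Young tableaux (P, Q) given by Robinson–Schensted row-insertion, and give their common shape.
P = [1, 4, 5, 8] / [2, 6] / [3] / [7];  Q = [1, 2, 3, 7] / [4, 8] / [5] / [6];  common shape = (4, 2, 1, 1)

Row-insert the values π_1, π_2, … into P one at a time, bumping the leftmost entry strictly greater than the inserted value down to the next row. The recording tableau Q records, in position (i, j), the step at which that cell was added to P.
  Insert 3 (step 1): P = [3];  Q = [1]
  Insert 4 (step 2): P = [3, 4];  Q = [1, 2]
  Insert 7 (step 3): P = [3, 4, 7];  Q = [1, 2, 3]
  Insert 6 (step 4): P = [3, 4, 6] / [7];  Q = [1, 2, 3] / [4]
  Insert 2 (step 5): P = [2, 4, 6] / [3] / [7];  Q = [1, 2, 3] / [4] / [5]
  Insert 1 (step 6): P = [1, 4, 6] / [2] / [3] / [7];  Q = [1, 2, 3] / [4] / [5] / [6]
  Insert 8 (step 7): P = [1, 4, 6, 8] / [2] / [3] / [7];  Q = [1, 2, 3, 7] / [4] / [5] / [6]
  Insert 5 (step 8): P = [1, 4, 5, 8] / [2, 6] / [3] / [7];  Q = [1, 2, 3, 7] / [4, 8] / [5] / [6]
Final shape: (4, 2, 1, 1).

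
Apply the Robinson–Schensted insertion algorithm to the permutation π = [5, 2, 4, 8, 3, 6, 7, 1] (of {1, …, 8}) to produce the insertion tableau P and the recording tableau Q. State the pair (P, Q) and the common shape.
P = [1, 3, 6, 7] / [2, 8] / [4] / [5];  Q = [1, 3, 4, 7] / [2, 6] / [5] / [8];  common shape = (4, 2, 1, 1)

Row-insert the values π_1, π_2, … into P one at a time, bumping the leftmost entry strictly greater than the inserted value down to the next row. The recording tableau Q records, in position (i, j), the step at which that cell was added to P.
  Insert 5 (step 1): P = [5];  Q = [1]
  Insert 2 (step 2): P = [2] / [5];  Q = [1] / [2]
  Insert 4 (step 3): P = [2, 4] / [5];  Q = [1, 3] / [2]
  Insert 8 (step 4): P = [2, 4, 8] / [5];  Q = [1, 3, 4] / [2]
  Insert 3 (step 5): P = [2, 3, 8] / [4] / [5];  Q = [1, 3, 4] / [2] / [5]
  Insert 6 (step 6): P = [2, 3, 6] / [4, 8] / [5];  Q = [1, 3, 4] / [2, 6] / [5]
  Insert 7 (step 7): P = [2, 3, 6, 7] / [4, 8] / [5];  Q = [1, 3, 4, 7] / [2, 6] / [5]
  Insert 1 (step 8): P = [1, 3, 6, 7] / [2, 8] / [4] / [5];  Q = [1, 3, 4, 7] / [2, 6] / [5] / [8]
Final shape: (4, 2, 1, 1).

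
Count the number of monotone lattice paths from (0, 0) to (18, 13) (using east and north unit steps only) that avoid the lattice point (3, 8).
Number of paths = 203694915

Total paths from (0, 0) to (18, 13): C(31, 18) = 206253075. Paths through (3, 8): (paths (0, 0) → (3, 8)) × (paths (3, 8) → (18, 13)) = C(11, 3) · C(20, 15) = 165 · 15504 = 2558160. Avoidance count = 206253075 − 2558160 = 203694915.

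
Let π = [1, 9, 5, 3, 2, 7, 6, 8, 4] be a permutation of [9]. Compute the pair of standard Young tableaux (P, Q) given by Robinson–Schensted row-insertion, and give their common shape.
P = [1, 2, 4, 8] / [3, 6] / [5, 7] / [9];  Q = [1, 2, 6, 8] / [3, 7] / [4, 9] / [5];  common shape = (4, 2, 2, 1)

Row-insert the values π_1, π_2, … into P one at a time, bumping the leftmost entry strictly greater than the inserted value down to the next row. The recording tableau Q records, in position (i, j), the step at which that cell was added to P.
  Insert 1 (step 1): P = [1];  Q = [1]
  Insert 9 (step 2): P = [1, 9];  Q = [1, 2]
  Insert 5 (step 3): P = [1, 5] / [9];  Q = [1, 2] / [3]
  Insert 3 (step 4): P = [1, 3] / [5] / [9];  Q = [1, 2] / [3] / [4]
  Insert 2 (step 5): P = [1, 2] / [3] / [5] / [9];  Q = [1, 2] / [3] / [4] / [5]
  Insert 7 (step 6): P = [1, 2, 7] / [3] / [5] / [9];  Q = [1, 2, 6] / [3] / [4] / [5]
  Insert 6 (step 7): P = [1, 2, 6] / [3, 7] / [5] / [9];  Q = [1, 2, 6] / [3, 7] / [4] / [5]
  Insert 8 (step 8): P = [1, 2, 6, 8] / [3, 7] / [5] / [9];  Q = [1, 2, 6, 8] / [3, 7] / [4] / [5]
  Insert 4 (step 9): P = [1, 2, 4, 8] / [3, 6] / [5, 7] / [9];  Q = [1, 2, 6, 8] / [3, 7] / [4, 9] / [5]
Final shape: (4, 2, 2, 1).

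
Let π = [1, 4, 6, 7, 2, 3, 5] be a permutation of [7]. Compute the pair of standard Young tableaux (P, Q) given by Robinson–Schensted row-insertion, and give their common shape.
P = [1, 2, 3, 5] / [4, 6, 7];  Q = [1, 2, 3, 4] / [5, 6, 7];  common shape = (4, 3)

Row-insert the values π_1, π_2, … into P one at a time, bumping the leftmost entry strictly greater than the inserted value down to the next row. The recording tableau Q records, in position (i, j), the step at which that cell was added to P.
  Insert 1 (step 1): P = [1];  Q = [1]
  Insert 4 (step 2): P = [1, 4];  Q = [1, 2]
  Insert 6 (step 3): P = [1, 4, 6];  Q = [1, 2, 3]
  Insert 7 (step 4): P = [1, 4, 6, 7];  Q = [1, 2, 3, 4]
  Insert 2 (step 5): P = [1, 2, 6, 7] / [4];  Q = [1, 2, 3, 4] / [5]
  Insert 3 (step 6): P = [1, 2, 3, 7] / [4, 6];  Q = [1, 2, 3, 4] / [5, 6]
  Insert 5 (step 7): P = [1, 2, 3, 5] / [4, 6, 7];  Q = [1, 2, 3, 4] / [5, 6, 7]
Final shape: (4, 3).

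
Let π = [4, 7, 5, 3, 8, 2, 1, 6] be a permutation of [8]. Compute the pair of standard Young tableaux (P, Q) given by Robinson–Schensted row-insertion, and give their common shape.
P = [1, 5, 6] / [2, 8] / [3] / [4] / [7];  Q = [1, 2, 5] / [3, 8] / [4] / [6] / [7];  common shape = (3, 2, 1, 1, 1)

Row-insert the values π_1, π_2, … into P one at a time, bumping the leftmost entry strictly greater than the inserted value down to the next row. The recording tableau Q records, in position (i, j), the step at which that cell was added to P.
  Insert 4 (step 1): P = [4];  Q = [1]
  Insert 7 (step 2): P = [4, 7];  Q = [1, 2]
  Insert 5 (step 3): P = [4, 5] / [7];  Q = [1, 2] / [3]
  Insert 3 (step 4): P = [3, 5] / [4] / [7];  Q = [1, 2] / [3] / [4]
  Insert 8 (step 5): P = [3, 5, 8] / [4] / [7];  Q = [1, 2, 5] / [3] / [4]
  Insert 2 (step 6): P = [2, 5, 8] / [3] / [4] / [7];  Q = [1, 2, 5] / [3] / [4] / [6]
  Insert 1 (step 7): P = [1, 5, 8] / [2] / [3] / [4] / [7];  Q = [1, 2, 5] / [3] / [4] / [6] / [7]
  Insert 6 (step 8): P = [1, 5, 6] / [2, 8] / [3] / [4] / [7];  Q = [1, 2, 5] / [3, 8] / [4] / [6] / [7]
Final shape: (3, 2, 1, 1, 1).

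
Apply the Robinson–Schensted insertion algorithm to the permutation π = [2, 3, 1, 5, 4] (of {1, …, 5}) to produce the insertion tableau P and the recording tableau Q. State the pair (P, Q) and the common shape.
P = [1, 3, 4] / [2, 5];  Q = [1, 2, 4] / [3, 5];  common shape = (3, 2)

Row-insert the values π_1, π_2, … into P one at a time, bumping the leftmost entry strictly greater than the inserted value down to the next row. The recording tableau Q records, in position (i, j), the step at which that cell was added to P.
  Insert 2 (step 1): P = [2];  Q = [1]
  Insert 3 (step 2): P = [2, 3];  Q = [1, 2]
  Insert 1 (step 3): P = [1, 3] / [2];  Q = [1, 2] / [3]
  Insert 5 (step 4): P = [1, 3, 5] / [2];  Q = [1, 2, 4] / [3]
  Insert 4 (step 5): P = [1, 3, 4] / [2, 5];  Q = [1, 2, 4] / [3, 5]
Final shape: (3, 2).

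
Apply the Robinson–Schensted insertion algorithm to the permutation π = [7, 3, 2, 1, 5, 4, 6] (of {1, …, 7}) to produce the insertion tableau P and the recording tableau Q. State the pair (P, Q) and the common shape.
P = [1, 4, 6] / [2, 5] / [3] / [7];  Q = [1, 5, 7] / [2, 6] / [3] / [4];  common shape = (3, 2, 1, 1)

Row-insert the values π_1, π_2, … into P one at a time, bumping the leftmost entry strictly greater than the inserted value down to the next row. The recording tableau Q records, in position (i, j), the step at which that cell was added to P.
  Insert 7 (step 1): P = [7];  Q = [1]
  Insert 3 (step 2): P = [3] / [7];  Q = [1] / [2]
  Insert 2 (step 3): P = [2] / [3] / [7];  Q = [1] / [2] / [3]
  Insert 1 (step 4): P = [1] / [2] / [3] / [7];  Q = [1] / [2] / [3] / [4]
  Insert 5 (step 5): P = [1, 5] / [2] / [3] / [7];  Q = [1, 5] / [2] / [3] / [4]
  Insert 4 (step 6): P = [1, 4] / [2, 5] / [3] / [7];  Q = [1, 5] / [2, 6] / [3] / [4]
  Insert 6 (step 7): P = [1, 4, 6] / [2, 5] / [3] / [7];  Q = [1, 5, 7] / [2, 6] / [3] / [4]
Final shape: (3, 2, 1, 1).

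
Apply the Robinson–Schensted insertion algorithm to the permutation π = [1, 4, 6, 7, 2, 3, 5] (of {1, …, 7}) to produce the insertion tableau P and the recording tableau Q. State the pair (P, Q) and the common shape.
P = [1, 2, 3, 5] / [4, 6, 7];  Q = [1, 2, 3, 4] / [5, 6, 7];  common shape = (4, 3)

Row-insert the values π_1, π_2, … into P one at a time, bumping the leftmost entry strictly greater than the inserted value down to the next row. The recording tableau Q records, in position (i, j), the step at which that cell was added to P.
  Insert 1 (step 1): P = [1];  Q = [1]
  Insert 4 (step 2): P = [1, 4];  Q = [1, 2]
  Insert 6 (step 3): P = [1, 4, 6];  Q = [1, 2, 3]
  Insert 7 (step 4): P = [1, 4, 6, 7];  Q = [1, 2, 3, 4]
  Insert 2 (step 5): P = [1, 2, 6, 7] / [4];  Q = [1, 2, 3, 4] / [5]
  Insert 3 (step 6): P = [1, 2, 3, 7] / [4, 6];  Q = [1, 2, 3, 4] / [5, 6]
  Insert 5 (step 7): P = [1, 2, 3, 5] / [4, 6, 7];  Q = [1, 2, 3, 4] / [5, 6, 7]
Final shape: (4, 3).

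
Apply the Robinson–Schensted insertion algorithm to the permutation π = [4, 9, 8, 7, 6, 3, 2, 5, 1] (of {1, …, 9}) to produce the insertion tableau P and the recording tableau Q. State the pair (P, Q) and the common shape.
P = [1, 5] / [2, 6] / [3] / [4] / [7] / [8] / [9];  Q = [1, 2] / [3, 8] / [4] / [5] / [6] / [7] / [9];  common shape = (2, 2, 1, 1, 1, 1, 1)

Row-insert the values π_1, π_2, … into P one at a time, bumping the leftmost entry strictly greater than the inserted value down to the next row. The recording tableau Q records, in position (i, j), the step at which that cell was added to P.
  Insert 4 (step 1): P = [4];  Q = [1]
  Insert 9 (step 2): P = [4, 9];  Q = [1, 2]
  Insert 8 (step 3): P = [4, 8] / [9];  Q = [1, 2] / [3]
  Insert 7 (step 4): P = [4, 7] / [8] / [9];  Q = [1, 2] / [3] / [4]
  Insert 6 (step 5): P = [4, 6] / [7] / [8] / [9];  Q = [1, 2] / [3] / [4] / [5]
  Insert 3 (step 6): P = [3, 6] / [4] / [7] / [8] / [9];  Q = [1, 2] / [3] / [4] / [5] / [6]
  Insert 2 (step 7): P = [2, 6] / [3] / [4] / [7] / [8] / [9];  Q = [1, 2] / [3] / [4] / [5] / [6] / [7]
  Insert 5 (step 8): P = [2, 5] / [3, 6] / [4] / [7] / [8] / [9];  Q = [1, 2] / [3, 8] / [4] / [5] / [6] / [7]
  Insert 1 (step 9): P = [1, 5] / [2, 6] / [3] / [4] / [7] / [8] / [9];  Q = [1, 2] / [3, 8] / [4] / [5] / [6] / [7] / [9]
Final shape: (2, 2, 1, 1, 1, 1, 1).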